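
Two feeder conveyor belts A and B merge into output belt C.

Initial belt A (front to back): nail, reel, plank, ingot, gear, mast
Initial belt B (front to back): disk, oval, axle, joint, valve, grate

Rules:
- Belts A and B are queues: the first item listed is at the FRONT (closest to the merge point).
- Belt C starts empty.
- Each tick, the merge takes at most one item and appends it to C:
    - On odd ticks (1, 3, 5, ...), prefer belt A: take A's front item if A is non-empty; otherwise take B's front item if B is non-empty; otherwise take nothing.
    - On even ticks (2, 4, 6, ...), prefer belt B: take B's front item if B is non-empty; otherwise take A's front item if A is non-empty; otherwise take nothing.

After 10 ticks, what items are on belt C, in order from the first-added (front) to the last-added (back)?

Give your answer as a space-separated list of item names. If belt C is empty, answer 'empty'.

Tick 1: prefer A, take nail from A; A=[reel,plank,ingot,gear,mast] B=[disk,oval,axle,joint,valve,grate] C=[nail]
Tick 2: prefer B, take disk from B; A=[reel,plank,ingot,gear,mast] B=[oval,axle,joint,valve,grate] C=[nail,disk]
Tick 3: prefer A, take reel from A; A=[plank,ingot,gear,mast] B=[oval,axle,joint,valve,grate] C=[nail,disk,reel]
Tick 4: prefer B, take oval from B; A=[plank,ingot,gear,mast] B=[axle,joint,valve,grate] C=[nail,disk,reel,oval]
Tick 5: prefer A, take plank from A; A=[ingot,gear,mast] B=[axle,joint,valve,grate] C=[nail,disk,reel,oval,plank]
Tick 6: prefer B, take axle from B; A=[ingot,gear,mast] B=[joint,valve,grate] C=[nail,disk,reel,oval,plank,axle]
Tick 7: prefer A, take ingot from A; A=[gear,mast] B=[joint,valve,grate] C=[nail,disk,reel,oval,plank,axle,ingot]
Tick 8: prefer B, take joint from B; A=[gear,mast] B=[valve,grate] C=[nail,disk,reel,oval,plank,axle,ingot,joint]
Tick 9: prefer A, take gear from A; A=[mast] B=[valve,grate] C=[nail,disk,reel,oval,plank,axle,ingot,joint,gear]
Tick 10: prefer B, take valve from B; A=[mast] B=[grate] C=[nail,disk,reel,oval,plank,axle,ingot,joint,gear,valve]

Answer: nail disk reel oval plank axle ingot joint gear valve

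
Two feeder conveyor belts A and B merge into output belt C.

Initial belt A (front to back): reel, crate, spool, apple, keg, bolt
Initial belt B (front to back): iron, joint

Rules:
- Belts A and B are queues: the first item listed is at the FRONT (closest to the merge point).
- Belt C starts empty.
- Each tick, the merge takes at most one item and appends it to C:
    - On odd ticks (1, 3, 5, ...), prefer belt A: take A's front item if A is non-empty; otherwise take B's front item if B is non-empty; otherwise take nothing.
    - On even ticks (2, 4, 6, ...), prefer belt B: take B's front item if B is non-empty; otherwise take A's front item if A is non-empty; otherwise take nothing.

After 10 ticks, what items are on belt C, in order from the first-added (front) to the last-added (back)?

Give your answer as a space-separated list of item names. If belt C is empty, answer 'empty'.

Answer: reel iron crate joint spool apple keg bolt

Derivation:
Tick 1: prefer A, take reel from A; A=[crate,spool,apple,keg,bolt] B=[iron,joint] C=[reel]
Tick 2: prefer B, take iron from B; A=[crate,spool,apple,keg,bolt] B=[joint] C=[reel,iron]
Tick 3: prefer A, take crate from A; A=[spool,apple,keg,bolt] B=[joint] C=[reel,iron,crate]
Tick 4: prefer B, take joint from B; A=[spool,apple,keg,bolt] B=[-] C=[reel,iron,crate,joint]
Tick 5: prefer A, take spool from A; A=[apple,keg,bolt] B=[-] C=[reel,iron,crate,joint,spool]
Tick 6: prefer B, take apple from A; A=[keg,bolt] B=[-] C=[reel,iron,crate,joint,spool,apple]
Tick 7: prefer A, take keg from A; A=[bolt] B=[-] C=[reel,iron,crate,joint,spool,apple,keg]
Tick 8: prefer B, take bolt from A; A=[-] B=[-] C=[reel,iron,crate,joint,spool,apple,keg,bolt]
Tick 9: prefer A, both empty, nothing taken; A=[-] B=[-] C=[reel,iron,crate,joint,spool,apple,keg,bolt]
Tick 10: prefer B, both empty, nothing taken; A=[-] B=[-] C=[reel,iron,crate,joint,spool,apple,keg,bolt]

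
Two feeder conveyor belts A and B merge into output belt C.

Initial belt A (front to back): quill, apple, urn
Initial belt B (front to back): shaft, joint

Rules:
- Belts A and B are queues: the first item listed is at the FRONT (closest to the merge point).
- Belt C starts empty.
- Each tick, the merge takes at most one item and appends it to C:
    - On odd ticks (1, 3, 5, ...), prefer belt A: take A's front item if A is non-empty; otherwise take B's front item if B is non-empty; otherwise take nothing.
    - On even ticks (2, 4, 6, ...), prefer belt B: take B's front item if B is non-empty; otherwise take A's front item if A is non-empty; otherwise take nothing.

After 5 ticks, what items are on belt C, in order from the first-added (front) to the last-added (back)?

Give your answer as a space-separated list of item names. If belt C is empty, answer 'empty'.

Tick 1: prefer A, take quill from A; A=[apple,urn] B=[shaft,joint] C=[quill]
Tick 2: prefer B, take shaft from B; A=[apple,urn] B=[joint] C=[quill,shaft]
Tick 3: prefer A, take apple from A; A=[urn] B=[joint] C=[quill,shaft,apple]
Tick 4: prefer B, take joint from B; A=[urn] B=[-] C=[quill,shaft,apple,joint]
Tick 5: prefer A, take urn from A; A=[-] B=[-] C=[quill,shaft,apple,joint,urn]

Answer: quill shaft apple joint urn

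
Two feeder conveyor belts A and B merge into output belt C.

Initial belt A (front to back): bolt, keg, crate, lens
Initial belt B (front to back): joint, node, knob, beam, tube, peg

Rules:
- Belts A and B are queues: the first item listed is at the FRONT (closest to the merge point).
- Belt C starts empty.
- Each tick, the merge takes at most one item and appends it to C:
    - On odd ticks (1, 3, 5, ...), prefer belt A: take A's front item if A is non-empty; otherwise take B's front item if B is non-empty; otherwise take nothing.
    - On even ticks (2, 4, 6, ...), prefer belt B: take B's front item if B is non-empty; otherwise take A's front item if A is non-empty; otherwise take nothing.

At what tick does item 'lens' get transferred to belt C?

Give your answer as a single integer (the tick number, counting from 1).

Tick 1: prefer A, take bolt from A; A=[keg,crate,lens] B=[joint,node,knob,beam,tube,peg] C=[bolt]
Tick 2: prefer B, take joint from B; A=[keg,crate,lens] B=[node,knob,beam,tube,peg] C=[bolt,joint]
Tick 3: prefer A, take keg from A; A=[crate,lens] B=[node,knob,beam,tube,peg] C=[bolt,joint,keg]
Tick 4: prefer B, take node from B; A=[crate,lens] B=[knob,beam,tube,peg] C=[bolt,joint,keg,node]
Tick 5: prefer A, take crate from A; A=[lens] B=[knob,beam,tube,peg] C=[bolt,joint,keg,node,crate]
Tick 6: prefer B, take knob from B; A=[lens] B=[beam,tube,peg] C=[bolt,joint,keg,node,crate,knob]
Tick 7: prefer A, take lens from A; A=[-] B=[beam,tube,peg] C=[bolt,joint,keg,node,crate,knob,lens]

Answer: 7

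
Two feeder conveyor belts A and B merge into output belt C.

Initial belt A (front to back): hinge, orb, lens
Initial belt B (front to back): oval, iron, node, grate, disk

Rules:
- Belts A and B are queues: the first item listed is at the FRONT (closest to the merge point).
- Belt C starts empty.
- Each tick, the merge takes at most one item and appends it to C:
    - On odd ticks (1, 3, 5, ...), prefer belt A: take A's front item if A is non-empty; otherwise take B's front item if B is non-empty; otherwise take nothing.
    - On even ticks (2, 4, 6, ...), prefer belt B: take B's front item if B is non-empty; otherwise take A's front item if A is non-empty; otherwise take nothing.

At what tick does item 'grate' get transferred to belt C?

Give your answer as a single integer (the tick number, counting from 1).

Tick 1: prefer A, take hinge from A; A=[orb,lens] B=[oval,iron,node,grate,disk] C=[hinge]
Tick 2: prefer B, take oval from B; A=[orb,lens] B=[iron,node,grate,disk] C=[hinge,oval]
Tick 3: prefer A, take orb from A; A=[lens] B=[iron,node,grate,disk] C=[hinge,oval,orb]
Tick 4: prefer B, take iron from B; A=[lens] B=[node,grate,disk] C=[hinge,oval,orb,iron]
Tick 5: prefer A, take lens from A; A=[-] B=[node,grate,disk] C=[hinge,oval,orb,iron,lens]
Tick 6: prefer B, take node from B; A=[-] B=[grate,disk] C=[hinge,oval,orb,iron,lens,node]
Tick 7: prefer A, take grate from B; A=[-] B=[disk] C=[hinge,oval,orb,iron,lens,node,grate]

Answer: 7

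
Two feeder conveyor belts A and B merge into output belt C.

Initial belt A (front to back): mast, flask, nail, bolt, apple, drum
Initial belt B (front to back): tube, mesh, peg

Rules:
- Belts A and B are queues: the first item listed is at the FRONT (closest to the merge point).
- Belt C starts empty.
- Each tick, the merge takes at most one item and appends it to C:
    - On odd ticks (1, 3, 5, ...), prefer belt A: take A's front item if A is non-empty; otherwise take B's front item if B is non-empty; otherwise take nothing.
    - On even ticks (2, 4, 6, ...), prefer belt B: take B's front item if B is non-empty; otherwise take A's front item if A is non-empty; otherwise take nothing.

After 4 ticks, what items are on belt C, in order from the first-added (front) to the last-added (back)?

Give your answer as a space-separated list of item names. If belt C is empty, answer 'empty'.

Tick 1: prefer A, take mast from A; A=[flask,nail,bolt,apple,drum] B=[tube,mesh,peg] C=[mast]
Tick 2: prefer B, take tube from B; A=[flask,nail,bolt,apple,drum] B=[mesh,peg] C=[mast,tube]
Tick 3: prefer A, take flask from A; A=[nail,bolt,apple,drum] B=[mesh,peg] C=[mast,tube,flask]
Tick 4: prefer B, take mesh from B; A=[nail,bolt,apple,drum] B=[peg] C=[mast,tube,flask,mesh]

Answer: mast tube flask mesh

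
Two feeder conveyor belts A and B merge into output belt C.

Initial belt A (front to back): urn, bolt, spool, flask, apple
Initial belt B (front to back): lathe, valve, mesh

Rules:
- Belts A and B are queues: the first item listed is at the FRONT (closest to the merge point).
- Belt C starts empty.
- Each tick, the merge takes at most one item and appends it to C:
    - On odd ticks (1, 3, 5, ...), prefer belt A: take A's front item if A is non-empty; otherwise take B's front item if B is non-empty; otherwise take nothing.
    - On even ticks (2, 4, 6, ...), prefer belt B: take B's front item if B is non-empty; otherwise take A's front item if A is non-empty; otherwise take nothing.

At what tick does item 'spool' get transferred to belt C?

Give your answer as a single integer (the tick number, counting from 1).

Tick 1: prefer A, take urn from A; A=[bolt,spool,flask,apple] B=[lathe,valve,mesh] C=[urn]
Tick 2: prefer B, take lathe from B; A=[bolt,spool,flask,apple] B=[valve,mesh] C=[urn,lathe]
Tick 3: prefer A, take bolt from A; A=[spool,flask,apple] B=[valve,mesh] C=[urn,lathe,bolt]
Tick 4: prefer B, take valve from B; A=[spool,flask,apple] B=[mesh] C=[urn,lathe,bolt,valve]
Tick 5: prefer A, take spool from A; A=[flask,apple] B=[mesh] C=[urn,lathe,bolt,valve,spool]

Answer: 5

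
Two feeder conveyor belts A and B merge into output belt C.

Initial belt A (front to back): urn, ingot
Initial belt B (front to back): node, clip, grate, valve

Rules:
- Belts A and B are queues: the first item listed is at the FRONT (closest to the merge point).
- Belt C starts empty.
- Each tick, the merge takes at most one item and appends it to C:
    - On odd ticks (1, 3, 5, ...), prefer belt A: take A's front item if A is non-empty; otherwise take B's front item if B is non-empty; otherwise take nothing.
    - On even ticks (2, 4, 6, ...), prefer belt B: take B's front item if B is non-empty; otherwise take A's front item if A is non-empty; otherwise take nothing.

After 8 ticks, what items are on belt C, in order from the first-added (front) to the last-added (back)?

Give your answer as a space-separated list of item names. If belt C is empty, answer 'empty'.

Tick 1: prefer A, take urn from A; A=[ingot] B=[node,clip,grate,valve] C=[urn]
Tick 2: prefer B, take node from B; A=[ingot] B=[clip,grate,valve] C=[urn,node]
Tick 3: prefer A, take ingot from A; A=[-] B=[clip,grate,valve] C=[urn,node,ingot]
Tick 4: prefer B, take clip from B; A=[-] B=[grate,valve] C=[urn,node,ingot,clip]
Tick 5: prefer A, take grate from B; A=[-] B=[valve] C=[urn,node,ingot,clip,grate]
Tick 6: prefer B, take valve from B; A=[-] B=[-] C=[urn,node,ingot,clip,grate,valve]
Tick 7: prefer A, both empty, nothing taken; A=[-] B=[-] C=[urn,node,ingot,clip,grate,valve]
Tick 8: prefer B, both empty, nothing taken; A=[-] B=[-] C=[urn,node,ingot,clip,grate,valve]

Answer: urn node ingot clip grate valve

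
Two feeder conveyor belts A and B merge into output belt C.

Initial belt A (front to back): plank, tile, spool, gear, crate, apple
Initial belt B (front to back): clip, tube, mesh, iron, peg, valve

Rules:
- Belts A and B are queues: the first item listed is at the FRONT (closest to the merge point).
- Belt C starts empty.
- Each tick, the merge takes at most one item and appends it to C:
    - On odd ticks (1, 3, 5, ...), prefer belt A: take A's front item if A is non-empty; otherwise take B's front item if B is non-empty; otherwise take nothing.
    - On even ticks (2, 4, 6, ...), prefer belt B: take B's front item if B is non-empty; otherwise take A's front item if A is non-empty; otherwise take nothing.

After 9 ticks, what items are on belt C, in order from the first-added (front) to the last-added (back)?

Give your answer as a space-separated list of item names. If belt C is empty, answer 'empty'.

Answer: plank clip tile tube spool mesh gear iron crate

Derivation:
Tick 1: prefer A, take plank from A; A=[tile,spool,gear,crate,apple] B=[clip,tube,mesh,iron,peg,valve] C=[plank]
Tick 2: prefer B, take clip from B; A=[tile,spool,gear,crate,apple] B=[tube,mesh,iron,peg,valve] C=[plank,clip]
Tick 3: prefer A, take tile from A; A=[spool,gear,crate,apple] B=[tube,mesh,iron,peg,valve] C=[plank,clip,tile]
Tick 4: prefer B, take tube from B; A=[spool,gear,crate,apple] B=[mesh,iron,peg,valve] C=[plank,clip,tile,tube]
Tick 5: prefer A, take spool from A; A=[gear,crate,apple] B=[mesh,iron,peg,valve] C=[plank,clip,tile,tube,spool]
Tick 6: prefer B, take mesh from B; A=[gear,crate,apple] B=[iron,peg,valve] C=[plank,clip,tile,tube,spool,mesh]
Tick 7: prefer A, take gear from A; A=[crate,apple] B=[iron,peg,valve] C=[plank,clip,tile,tube,spool,mesh,gear]
Tick 8: prefer B, take iron from B; A=[crate,apple] B=[peg,valve] C=[plank,clip,tile,tube,spool,mesh,gear,iron]
Tick 9: prefer A, take crate from A; A=[apple] B=[peg,valve] C=[plank,clip,tile,tube,spool,mesh,gear,iron,crate]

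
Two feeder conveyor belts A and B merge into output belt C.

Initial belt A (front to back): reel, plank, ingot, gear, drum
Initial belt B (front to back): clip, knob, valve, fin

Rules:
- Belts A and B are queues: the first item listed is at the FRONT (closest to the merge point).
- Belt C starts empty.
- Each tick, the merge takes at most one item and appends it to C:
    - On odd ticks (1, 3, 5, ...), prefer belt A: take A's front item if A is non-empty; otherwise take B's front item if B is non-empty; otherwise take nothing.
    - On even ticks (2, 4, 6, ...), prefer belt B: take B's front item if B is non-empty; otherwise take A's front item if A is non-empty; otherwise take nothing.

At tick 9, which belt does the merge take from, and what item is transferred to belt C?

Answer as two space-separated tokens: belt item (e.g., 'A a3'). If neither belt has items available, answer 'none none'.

Answer: A drum

Derivation:
Tick 1: prefer A, take reel from A; A=[plank,ingot,gear,drum] B=[clip,knob,valve,fin] C=[reel]
Tick 2: prefer B, take clip from B; A=[plank,ingot,gear,drum] B=[knob,valve,fin] C=[reel,clip]
Tick 3: prefer A, take plank from A; A=[ingot,gear,drum] B=[knob,valve,fin] C=[reel,clip,plank]
Tick 4: prefer B, take knob from B; A=[ingot,gear,drum] B=[valve,fin] C=[reel,clip,plank,knob]
Tick 5: prefer A, take ingot from A; A=[gear,drum] B=[valve,fin] C=[reel,clip,plank,knob,ingot]
Tick 6: prefer B, take valve from B; A=[gear,drum] B=[fin] C=[reel,clip,plank,knob,ingot,valve]
Tick 7: prefer A, take gear from A; A=[drum] B=[fin] C=[reel,clip,plank,knob,ingot,valve,gear]
Tick 8: prefer B, take fin from B; A=[drum] B=[-] C=[reel,clip,plank,knob,ingot,valve,gear,fin]
Tick 9: prefer A, take drum from A; A=[-] B=[-] C=[reel,clip,plank,knob,ingot,valve,gear,fin,drum]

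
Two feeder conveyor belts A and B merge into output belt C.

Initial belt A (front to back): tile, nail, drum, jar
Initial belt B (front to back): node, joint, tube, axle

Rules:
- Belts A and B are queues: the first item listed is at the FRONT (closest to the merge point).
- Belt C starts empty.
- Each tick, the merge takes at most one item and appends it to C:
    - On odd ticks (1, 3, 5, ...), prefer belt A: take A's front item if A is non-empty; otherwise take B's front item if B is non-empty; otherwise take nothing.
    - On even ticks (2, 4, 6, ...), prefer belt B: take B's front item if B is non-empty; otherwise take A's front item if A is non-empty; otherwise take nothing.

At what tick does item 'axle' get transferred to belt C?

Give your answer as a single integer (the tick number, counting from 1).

Answer: 8

Derivation:
Tick 1: prefer A, take tile from A; A=[nail,drum,jar] B=[node,joint,tube,axle] C=[tile]
Tick 2: prefer B, take node from B; A=[nail,drum,jar] B=[joint,tube,axle] C=[tile,node]
Tick 3: prefer A, take nail from A; A=[drum,jar] B=[joint,tube,axle] C=[tile,node,nail]
Tick 4: prefer B, take joint from B; A=[drum,jar] B=[tube,axle] C=[tile,node,nail,joint]
Tick 5: prefer A, take drum from A; A=[jar] B=[tube,axle] C=[tile,node,nail,joint,drum]
Tick 6: prefer B, take tube from B; A=[jar] B=[axle] C=[tile,node,nail,joint,drum,tube]
Tick 7: prefer A, take jar from A; A=[-] B=[axle] C=[tile,node,nail,joint,drum,tube,jar]
Tick 8: prefer B, take axle from B; A=[-] B=[-] C=[tile,node,nail,joint,drum,tube,jar,axle]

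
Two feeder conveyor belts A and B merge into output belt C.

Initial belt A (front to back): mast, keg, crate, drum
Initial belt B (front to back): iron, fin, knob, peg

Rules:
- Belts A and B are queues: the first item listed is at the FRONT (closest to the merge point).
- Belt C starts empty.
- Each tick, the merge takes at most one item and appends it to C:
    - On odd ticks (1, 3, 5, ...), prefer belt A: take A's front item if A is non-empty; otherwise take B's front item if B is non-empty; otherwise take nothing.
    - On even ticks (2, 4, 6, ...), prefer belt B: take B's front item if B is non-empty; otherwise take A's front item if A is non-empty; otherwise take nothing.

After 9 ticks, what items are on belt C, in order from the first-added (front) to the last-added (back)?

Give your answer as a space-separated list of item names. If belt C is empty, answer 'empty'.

Answer: mast iron keg fin crate knob drum peg

Derivation:
Tick 1: prefer A, take mast from A; A=[keg,crate,drum] B=[iron,fin,knob,peg] C=[mast]
Tick 2: prefer B, take iron from B; A=[keg,crate,drum] B=[fin,knob,peg] C=[mast,iron]
Tick 3: prefer A, take keg from A; A=[crate,drum] B=[fin,knob,peg] C=[mast,iron,keg]
Tick 4: prefer B, take fin from B; A=[crate,drum] B=[knob,peg] C=[mast,iron,keg,fin]
Tick 5: prefer A, take crate from A; A=[drum] B=[knob,peg] C=[mast,iron,keg,fin,crate]
Tick 6: prefer B, take knob from B; A=[drum] B=[peg] C=[mast,iron,keg,fin,crate,knob]
Tick 7: prefer A, take drum from A; A=[-] B=[peg] C=[mast,iron,keg,fin,crate,knob,drum]
Tick 8: prefer B, take peg from B; A=[-] B=[-] C=[mast,iron,keg,fin,crate,knob,drum,peg]
Tick 9: prefer A, both empty, nothing taken; A=[-] B=[-] C=[mast,iron,keg,fin,crate,knob,drum,peg]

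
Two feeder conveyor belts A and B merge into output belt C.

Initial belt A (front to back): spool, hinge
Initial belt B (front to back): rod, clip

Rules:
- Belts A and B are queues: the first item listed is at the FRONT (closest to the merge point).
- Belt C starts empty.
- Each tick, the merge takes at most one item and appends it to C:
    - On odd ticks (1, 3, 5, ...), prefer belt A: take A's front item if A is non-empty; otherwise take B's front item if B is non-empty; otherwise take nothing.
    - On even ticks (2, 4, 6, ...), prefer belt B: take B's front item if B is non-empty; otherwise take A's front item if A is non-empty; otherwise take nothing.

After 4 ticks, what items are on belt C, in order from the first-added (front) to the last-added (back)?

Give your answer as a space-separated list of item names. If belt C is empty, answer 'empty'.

Tick 1: prefer A, take spool from A; A=[hinge] B=[rod,clip] C=[spool]
Tick 2: prefer B, take rod from B; A=[hinge] B=[clip] C=[spool,rod]
Tick 3: prefer A, take hinge from A; A=[-] B=[clip] C=[spool,rod,hinge]
Tick 4: prefer B, take clip from B; A=[-] B=[-] C=[spool,rod,hinge,clip]

Answer: spool rod hinge clip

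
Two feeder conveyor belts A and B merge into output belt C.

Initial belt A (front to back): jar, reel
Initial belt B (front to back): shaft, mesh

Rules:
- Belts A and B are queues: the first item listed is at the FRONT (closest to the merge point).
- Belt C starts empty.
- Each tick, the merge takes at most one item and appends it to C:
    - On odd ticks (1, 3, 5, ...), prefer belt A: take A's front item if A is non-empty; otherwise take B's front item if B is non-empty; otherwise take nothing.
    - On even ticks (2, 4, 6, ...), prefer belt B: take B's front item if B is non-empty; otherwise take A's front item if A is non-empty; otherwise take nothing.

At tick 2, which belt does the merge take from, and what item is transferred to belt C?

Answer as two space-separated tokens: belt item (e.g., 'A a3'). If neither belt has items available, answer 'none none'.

Tick 1: prefer A, take jar from A; A=[reel] B=[shaft,mesh] C=[jar]
Tick 2: prefer B, take shaft from B; A=[reel] B=[mesh] C=[jar,shaft]

Answer: B shaft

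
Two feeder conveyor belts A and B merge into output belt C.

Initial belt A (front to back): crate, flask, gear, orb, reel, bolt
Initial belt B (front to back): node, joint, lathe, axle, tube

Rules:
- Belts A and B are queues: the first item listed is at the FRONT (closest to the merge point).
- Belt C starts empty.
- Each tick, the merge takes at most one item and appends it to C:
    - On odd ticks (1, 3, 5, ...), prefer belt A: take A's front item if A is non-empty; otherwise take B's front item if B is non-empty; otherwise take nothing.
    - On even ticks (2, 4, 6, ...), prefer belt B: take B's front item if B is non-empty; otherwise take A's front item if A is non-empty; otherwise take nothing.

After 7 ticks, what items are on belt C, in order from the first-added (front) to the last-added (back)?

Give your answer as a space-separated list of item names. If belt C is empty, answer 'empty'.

Answer: crate node flask joint gear lathe orb

Derivation:
Tick 1: prefer A, take crate from A; A=[flask,gear,orb,reel,bolt] B=[node,joint,lathe,axle,tube] C=[crate]
Tick 2: prefer B, take node from B; A=[flask,gear,orb,reel,bolt] B=[joint,lathe,axle,tube] C=[crate,node]
Tick 3: prefer A, take flask from A; A=[gear,orb,reel,bolt] B=[joint,lathe,axle,tube] C=[crate,node,flask]
Tick 4: prefer B, take joint from B; A=[gear,orb,reel,bolt] B=[lathe,axle,tube] C=[crate,node,flask,joint]
Tick 5: prefer A, take gear from A; A=[orb,reel,bolt] B=[lathe,axle,tube] C=[crate,node,flask,joint,gear]
Tick 6: prefer B, take lathe from B; A=[orb,reel,bolt] B=[axle,tube] C=[crate,node,flask,joint,gear,lathe]
Tick 7: prefer A, take orb from A; A=[reel,bolt] B=[axle,tube] C=[crate,node,flask,joint,gear,lathe,orb]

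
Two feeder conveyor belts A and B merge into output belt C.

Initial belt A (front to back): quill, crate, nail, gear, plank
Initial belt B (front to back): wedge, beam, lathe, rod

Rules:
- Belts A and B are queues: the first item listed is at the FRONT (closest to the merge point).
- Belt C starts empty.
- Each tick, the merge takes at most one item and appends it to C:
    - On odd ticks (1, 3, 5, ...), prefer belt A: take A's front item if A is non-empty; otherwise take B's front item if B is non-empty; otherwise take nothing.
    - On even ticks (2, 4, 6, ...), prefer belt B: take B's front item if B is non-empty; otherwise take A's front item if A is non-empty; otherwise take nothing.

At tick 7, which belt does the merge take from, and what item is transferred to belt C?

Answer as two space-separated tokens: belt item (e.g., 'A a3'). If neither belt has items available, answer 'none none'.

Answer: A gear

Derivation:
Tick 1: prefer A, take quill from A; A=[crate,nail,gear,plank] B=[wedge,beam,lathe,rod] C=[quill]
Tick 2: prefer B, take wedge from B; A=[crate,nail,gear,plank] B=[beam,lathe,rod] C=[quill,wedge]
Tick 3: prefer A, take crate from A; A=[nail,gear,plank] B=[beam,lathe,rod] C=[quill,wedge,crate]
Tick 4: prefer B, take beam from B; A=[nail,gear,plank] B=[lathe,rod] C=[quill,wedge,crate,beam]
Tick 5: prefer A, take nail from A; A=[gear,plank] B=[lathe,rod] C=[quill,wedge,crate,beam,nail]
Tick 6: prefer B, take lathe from B; A=[gear,plank] B=[rod] C=[quill,wedge,crate,beam,nail,lathe]
Tick 7: prefer A, take gear from A; A=[plank] B=[rod] C=[quill,wedge,crate,beam,nail,lathe,gear]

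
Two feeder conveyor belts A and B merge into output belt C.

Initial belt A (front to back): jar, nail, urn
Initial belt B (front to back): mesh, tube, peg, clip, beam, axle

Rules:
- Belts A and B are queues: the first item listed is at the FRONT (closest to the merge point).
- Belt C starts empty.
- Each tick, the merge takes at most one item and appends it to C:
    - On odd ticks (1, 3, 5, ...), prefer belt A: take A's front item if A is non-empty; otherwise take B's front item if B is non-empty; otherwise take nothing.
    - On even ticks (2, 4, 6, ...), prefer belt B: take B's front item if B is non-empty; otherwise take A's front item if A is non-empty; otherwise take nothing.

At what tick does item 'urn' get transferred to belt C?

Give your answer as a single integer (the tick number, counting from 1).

Tick 1: prefer A, take jar from A; A=[nail,urn] B=[mesh,tube,peg,clip,beam,axle] C=[jar]
Tick 2: prefer B, take mesh from B; A=[nail,urn] B=[tube,peg,clip,beam,axle] C=[jar,mesh]
Tick 3: prefer A, take nail from A; A=[urn] B=[tube,peg,clip,beam,axle] C=[jar,mesh,nail]
Tick 4: prefer B, take tube from B; A=[urn] B=[peg,clip,beam,axle] C=[jar,mesh,nail,tube]
Tick 5: prefer A, take urn from A; A=[-] B=[peg,clip,beam,axle] C=[jar,mesh,nail,tube,urn]

Answer: 5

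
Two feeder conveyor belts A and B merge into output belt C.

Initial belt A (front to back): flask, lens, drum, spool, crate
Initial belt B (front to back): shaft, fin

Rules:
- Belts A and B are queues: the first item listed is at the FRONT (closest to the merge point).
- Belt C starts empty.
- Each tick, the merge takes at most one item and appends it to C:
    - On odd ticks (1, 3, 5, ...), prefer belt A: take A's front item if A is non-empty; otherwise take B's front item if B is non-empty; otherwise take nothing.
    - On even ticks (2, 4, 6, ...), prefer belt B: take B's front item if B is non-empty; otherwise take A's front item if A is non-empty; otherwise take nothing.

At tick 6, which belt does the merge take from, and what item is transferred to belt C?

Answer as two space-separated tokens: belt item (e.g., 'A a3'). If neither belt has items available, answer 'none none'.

Answer: A spool

Derivation:
Tick 1: prefer A, take flask from A; A=[lens,drum,spool,crate] B=[shaft,fin] C=[flask]
Tick 2: prefer B, take shaft from B; A=[lens,drum,spool,crate] B=[fin] C=[flask,shaft]
Tick 3: prefer A, take lens from A; A=[drum,spool,crate] B=[fin] C=[flask,shaft,lens]
Tick 4: prefer B, take fin from B; A=[drum,spool,crate] B=[-] C=[flask,shaft,lens,fin]
Tick 5: prefer A, take drum from A; A=[spool,crate] B=[-] C=[flask,shaft,lens,fin,drum]
Tick 6: prefer B, take spool from A; A=[crate] B=[-] C=[flask,shaft,lens,fin,drum,spool]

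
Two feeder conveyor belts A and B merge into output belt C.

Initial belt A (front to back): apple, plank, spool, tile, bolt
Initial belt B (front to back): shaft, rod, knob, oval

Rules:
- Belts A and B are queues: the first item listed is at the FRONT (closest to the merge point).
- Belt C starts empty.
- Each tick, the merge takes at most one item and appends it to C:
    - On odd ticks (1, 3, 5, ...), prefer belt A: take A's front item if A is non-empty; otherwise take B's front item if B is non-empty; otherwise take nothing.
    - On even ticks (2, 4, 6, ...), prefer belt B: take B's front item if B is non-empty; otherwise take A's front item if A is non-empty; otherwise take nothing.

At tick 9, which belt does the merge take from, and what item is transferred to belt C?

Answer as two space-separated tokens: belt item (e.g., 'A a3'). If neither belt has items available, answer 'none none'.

Tick 1: prefer A, take apple from A; A=[plank,spool,tile,bolt] B=[shaft,rod,knob,oval] C=[apple]
Tick 2: prefer B, take shaft from B; A=[plank,spool,tile,bolt] B=[rod,knob,oval] C=[apple,shaft]
Tick 3: prefer A, take plank from A; A=[spool,tile,bolt] B=[rod,knob,oval] C=[apple,shaft,plank]
Tick 4: prefer B, take rod from B; A=[spool,tile,bolt] B=[knob,oval] C=[apple,shaft,plank,rod]
Tick 5: prefer A, take spool from A; A=[tile,bolt] B=[knob,oval] C=[apple,shaft,plank,rod,spool]
Tick 6: prefer B, take knob from B; A=[tile,bolt] B=[oval] C=[apple,shaft,plank,rod,spool,knob]
Tick 7: prefer A, take tile from A; A=[bolt] B=[oval] C=[apple,shaft,plank,rod,spool,knob,tile]
Tick 8: prefer B, take oval from B; A=[bolt] B=[-] C=[apple,shaft,plank,rod,spool,knob,tile,oval]
Tick 9: prefer A, take bolt from A; A=[-] B=[-] C=[apple,shaft,plank,rod,spool,knob,tile,oval,bolt]

Answer: A bolt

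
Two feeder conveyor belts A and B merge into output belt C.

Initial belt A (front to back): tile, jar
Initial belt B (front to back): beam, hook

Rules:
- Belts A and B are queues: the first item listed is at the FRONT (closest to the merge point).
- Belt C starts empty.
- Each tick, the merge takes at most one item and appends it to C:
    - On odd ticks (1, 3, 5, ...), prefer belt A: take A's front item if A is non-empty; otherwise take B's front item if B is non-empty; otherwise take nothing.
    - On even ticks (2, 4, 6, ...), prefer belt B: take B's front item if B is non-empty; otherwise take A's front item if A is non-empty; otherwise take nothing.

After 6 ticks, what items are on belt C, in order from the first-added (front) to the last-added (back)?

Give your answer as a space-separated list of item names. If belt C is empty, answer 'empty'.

Answer: tile beam jar hook

Derivation:
Tick 1: prefer A, take tile from A; A=[jar] B=[beam,hook] C=[tile]
Tick 2: prefer B, take beam from B; A=[jar] B=[hook] C=[tile,beam]
Tick 3: prefer A, take jar from A; A=[-] B=[hook] C=[tile,beam,jar]
Tick 4: prefer B, take hook from B; A=[-] B=[-] C=[tile,beam,jar,hook]
Tick 5: prefer A, both empty, nothing taken; A=[-] B=[-] C=[tile,beam,jar,hook]
Tick 6: prefer B, both empty, nothing taken; A=[-] B=[-] C=[tile,beam,jar,hook]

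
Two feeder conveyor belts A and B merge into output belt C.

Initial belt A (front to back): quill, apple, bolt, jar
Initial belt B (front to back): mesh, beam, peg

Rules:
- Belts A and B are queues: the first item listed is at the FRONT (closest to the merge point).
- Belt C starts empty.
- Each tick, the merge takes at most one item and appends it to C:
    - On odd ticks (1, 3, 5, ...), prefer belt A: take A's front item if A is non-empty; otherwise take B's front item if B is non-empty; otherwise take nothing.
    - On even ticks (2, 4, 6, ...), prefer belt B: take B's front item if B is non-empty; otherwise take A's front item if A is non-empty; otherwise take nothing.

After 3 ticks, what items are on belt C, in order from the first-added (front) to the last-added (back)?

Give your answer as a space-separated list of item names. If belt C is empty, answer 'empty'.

Tick 1: prefer A, take quill from A; A=[apple,bolt,jar] B=[mesh,beam,peg] C=[quill]
Tick 2: prefer B, take mesh from B; A=[apple,bolt,jar] B=[beam,peg] C=[quill,mesh]
Tick 3: prefer A, take apple from A; A=[bolt,jar] B=[beam,peg] C=[quill,mesh,apple]

Answer: quill mesh apple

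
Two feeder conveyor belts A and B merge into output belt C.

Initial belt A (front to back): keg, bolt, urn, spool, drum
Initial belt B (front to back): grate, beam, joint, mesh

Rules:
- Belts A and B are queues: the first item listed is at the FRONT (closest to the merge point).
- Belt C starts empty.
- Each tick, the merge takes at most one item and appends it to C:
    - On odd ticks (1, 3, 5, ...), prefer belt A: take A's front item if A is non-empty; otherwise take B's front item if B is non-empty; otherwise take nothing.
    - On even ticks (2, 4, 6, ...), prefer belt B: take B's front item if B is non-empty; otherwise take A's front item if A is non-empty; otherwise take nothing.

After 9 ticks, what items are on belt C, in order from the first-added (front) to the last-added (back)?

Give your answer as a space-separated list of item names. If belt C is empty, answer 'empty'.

Answer: keg grate bolt beam urn joint spool mesh drum

Derivation:
Tick 1: prefer A, take keg from A; A=[bolt,urn,spool,drum] B=[grate,beam,joint,mesh] C=[keg]
Tick 2: prefer B, take grate from B; A=[bolt,urn,spool,drum] B=[beam,joint,mesh] C=[keg,grate]
Tick 3: prefer A, take bolt from A; A=[urn,spool,drum] B=[beam,joint,mesh] C=[keg,grate,bolt]
Tick 4: prefer B, take beam from B; A=[urn,spool,drum] B=[joint,mesh] C=[keg,grate,bolt,beam]
Tick 5: prefer A, take urn from A; A=[spool,drum] B=[joint,mesh] C=[keg,grate,bolt,beam,urn]
Tick 6: prefer B, take joint from B; A=[spool,drum] B=[mesh] C=[keg,grate,bolt,beam,urn,joint]
Tick 7: prefer A, take spool from A; A=[drum] B=[mesh] C=[keg,grate,bolt,beam,urn,joint,spool]
Tick 8: prefer B, take mesh from B; A=[drum] B=[-] C=[keg,grate,bolt,beam,urn,joint,spool,mesh]
Tick 9: prefer A, take drum from A; A=[-] B=[-] C=[keg,grate,bolt,beam,urn,joint,spool,mesh,drum]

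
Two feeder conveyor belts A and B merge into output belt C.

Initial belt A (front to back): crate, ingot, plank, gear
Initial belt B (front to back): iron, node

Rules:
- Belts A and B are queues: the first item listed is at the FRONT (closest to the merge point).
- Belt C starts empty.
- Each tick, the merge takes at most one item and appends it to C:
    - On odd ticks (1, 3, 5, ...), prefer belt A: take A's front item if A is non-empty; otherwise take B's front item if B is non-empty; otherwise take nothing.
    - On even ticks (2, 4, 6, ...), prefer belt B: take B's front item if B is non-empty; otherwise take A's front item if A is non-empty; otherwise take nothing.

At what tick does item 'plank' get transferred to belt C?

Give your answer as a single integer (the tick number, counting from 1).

Tick 1: prefer A, take crate from A; A=[ingot,plank,gear] B=[iron,node] C=[crate]
Tick 2: prefer B, take iron from B; A=[ingot,plank,gear] B=[node] C=[crate,iron]
Tick 3: prefer A, take ingot from A; A=[plank,gear] B=[node] C=[crate,iron,ingot]
Tick 4: prefer B, take node from B; A=[plank,gear] B=[-] C=[crate,iron,ingot,node]
Tick 5: prefer A, take plank from A; A=[gear] B=[-] C=[crate,iron,ingot,node,plank]

Answer: 5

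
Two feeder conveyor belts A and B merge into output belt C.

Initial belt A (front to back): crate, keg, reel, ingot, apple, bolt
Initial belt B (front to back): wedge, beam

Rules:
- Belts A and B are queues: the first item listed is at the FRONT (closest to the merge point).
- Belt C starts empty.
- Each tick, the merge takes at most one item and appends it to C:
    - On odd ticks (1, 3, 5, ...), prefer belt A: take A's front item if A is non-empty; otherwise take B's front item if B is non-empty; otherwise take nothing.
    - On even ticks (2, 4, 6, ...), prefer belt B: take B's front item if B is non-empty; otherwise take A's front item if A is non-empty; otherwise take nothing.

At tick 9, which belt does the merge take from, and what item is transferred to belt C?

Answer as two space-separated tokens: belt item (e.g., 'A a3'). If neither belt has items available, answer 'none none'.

Answer: none none

Derivation:
Tick 1: prefer A, take crate from A; A=[keg,reel,ingot,apple,bolt] B=[wedge,beam] C=[crate]
Tick 2: prefer B, take wedge from B; A=[keg,reel,ingot,apple,bolt] B=[beam] C=[crate,wedge]
Tick 3: prefer A, take keg from A; A=[reel,ingot,apple,bolt] B=[beam] C=[crate,wedge,keg]
Tick 4: prefer B, take beam from B; A=[reel,ingot,apple,bolt] B=[-] C=[crate,wedge,keg,beam]
Tick 5: prefer A, take reel from A; A=[ingot,apple,bolt] B=[-] C=[crate,wedge,keg,beam,reel]
Tick 6: prefer B, take ingot from A; A=[apple,bolt] B=[-] C=[crate,wedge,keg,beam,reel,ingot]
Tick 7: prefer A, take apple from A; A=[bolt] B=[-] C=[crate,wedge,keg,beam,reel,ingot,apple]
Tick 8: prefer B, take bolt from A; A=[-] B=[-] C=[crate,wedge,keg,beam,reel,ingot,apple,bolt]
Tick 9: prefer A, both empty, nothing taken; A=[-] B=[-] C=[crate,wedge,keg,beam,reel,ingot,apple,bolt]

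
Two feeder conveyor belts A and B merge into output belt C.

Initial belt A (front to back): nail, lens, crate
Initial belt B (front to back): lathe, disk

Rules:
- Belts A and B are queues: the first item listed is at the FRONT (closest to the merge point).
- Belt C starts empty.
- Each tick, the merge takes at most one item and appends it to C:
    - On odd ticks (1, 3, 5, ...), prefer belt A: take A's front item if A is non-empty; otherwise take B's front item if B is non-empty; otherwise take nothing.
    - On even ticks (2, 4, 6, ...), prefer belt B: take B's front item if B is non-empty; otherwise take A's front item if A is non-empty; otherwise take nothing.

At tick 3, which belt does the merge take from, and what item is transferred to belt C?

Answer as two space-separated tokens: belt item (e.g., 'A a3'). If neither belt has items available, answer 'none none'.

Answer: A lens

Derivation:
Tick 1: prefer A, take nail from A; A=[lens,crate] B=[lathe,disk] C=[nail]
Tick 2: prefer B, take lathe from B; A=[lens,crate] B=[disk] C=[nail,lathe]
Tick 3: prefer A, take lens from A; A=[crate] B=[disk] C=[nail,lathe,lens]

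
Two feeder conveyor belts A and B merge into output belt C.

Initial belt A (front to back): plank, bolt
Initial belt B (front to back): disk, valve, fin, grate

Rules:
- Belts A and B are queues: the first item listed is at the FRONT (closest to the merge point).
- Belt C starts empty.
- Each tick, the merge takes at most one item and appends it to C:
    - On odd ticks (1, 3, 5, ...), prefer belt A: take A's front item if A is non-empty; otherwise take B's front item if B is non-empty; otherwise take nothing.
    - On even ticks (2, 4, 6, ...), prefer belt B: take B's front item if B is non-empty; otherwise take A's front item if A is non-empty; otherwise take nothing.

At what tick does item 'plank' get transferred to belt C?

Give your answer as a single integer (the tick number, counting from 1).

Answer: 1

Derivation:
Tick 1: prefer A, take plank from A; A=[bolt] B=[disk,valve,fin,grate] C=[plank]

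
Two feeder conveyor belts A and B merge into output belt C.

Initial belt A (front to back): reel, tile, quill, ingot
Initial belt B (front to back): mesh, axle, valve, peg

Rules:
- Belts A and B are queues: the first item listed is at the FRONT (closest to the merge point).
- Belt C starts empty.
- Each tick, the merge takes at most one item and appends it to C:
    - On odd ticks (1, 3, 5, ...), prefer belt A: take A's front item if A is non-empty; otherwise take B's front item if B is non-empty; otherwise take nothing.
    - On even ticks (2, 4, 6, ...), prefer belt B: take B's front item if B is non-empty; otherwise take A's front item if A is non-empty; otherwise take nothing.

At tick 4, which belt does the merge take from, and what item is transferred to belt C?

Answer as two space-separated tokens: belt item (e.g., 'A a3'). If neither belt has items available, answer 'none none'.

Tick 1: prefer A, take reel from A; A=[tile,quill,ingot] B=[mesh,axle,valve,peg] C=[reel]
Tick 2: prefer B, take mesh from B; A=[tile,quill,ingot] B=[axle,valve,peg] C=[reel,mesh]
Tick 3: prefer A, take tile from A; A=[quill,ingot] B=[axle,valve,peg] C=[reel,mesh,tile]
Tick 4: prefer B, take axle from B; A=[quill,ingot] B=[valve,peg] C=[reel,mesh,tile,axle]

Answer: B axle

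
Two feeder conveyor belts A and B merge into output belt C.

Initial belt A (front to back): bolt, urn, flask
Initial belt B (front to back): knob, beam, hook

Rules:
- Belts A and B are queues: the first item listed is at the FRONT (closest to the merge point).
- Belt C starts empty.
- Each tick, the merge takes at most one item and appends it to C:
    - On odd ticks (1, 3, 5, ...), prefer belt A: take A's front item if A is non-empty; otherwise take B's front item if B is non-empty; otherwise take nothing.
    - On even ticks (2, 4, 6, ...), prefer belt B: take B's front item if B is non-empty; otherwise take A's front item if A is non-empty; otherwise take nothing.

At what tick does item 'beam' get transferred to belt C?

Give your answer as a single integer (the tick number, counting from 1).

Tick 1: prefer A, take bolt from A; A=[urn,flask] B=[knob,beam,hook] C=[bolt]
Tick 2: prefer B, take knob from B; A=[urn,flask] B=[beam,hook] C=[bolt,knob]
Tick 3: prefer A, take urn from A; A=[flask] B=[beam,hook] C=[bolt,knob,urn]
Tick 4: prefer B, take beam from B; A=[flask] B=[hook] C=[bolt,knob,urn,beam]

Answer: 4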